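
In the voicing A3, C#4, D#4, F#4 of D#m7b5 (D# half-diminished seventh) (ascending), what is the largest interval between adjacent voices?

Adjacent intervals: A3→C#4 = major third; C#4→D#4 = major second; D#4→F#4 = minor third.
The largest is A3 to C#4, a major third (4 semitones).

major third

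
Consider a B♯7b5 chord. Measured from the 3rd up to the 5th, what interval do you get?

Spelling the chord: B♯, D𝄪, F♯, A♯.
So we need the interval from D𝄪 up to F♯.
D𝄪 up to F♯ is 2 semitones, a whole step narrower than a major third, so the interval is diminished.

diminished third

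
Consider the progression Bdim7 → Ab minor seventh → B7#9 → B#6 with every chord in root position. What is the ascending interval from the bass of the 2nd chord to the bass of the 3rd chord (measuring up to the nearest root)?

augmented second

The roots are Ab and B.
Ab up to B is 3 semitones, a half step wider than a major second, so the interval is augmented.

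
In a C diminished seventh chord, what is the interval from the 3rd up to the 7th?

d5

Spelling the chord: C, E♭, G♭, B𝄫.
So we need the interval from E♭ up to B𝄫.
From E♭ to B𝄫: 6 semitones over a fifth = diminished.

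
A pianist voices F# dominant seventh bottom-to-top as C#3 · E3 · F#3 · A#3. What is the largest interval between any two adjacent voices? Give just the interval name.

Adjacent intervals: C#3→E3 = minor third; E3→F#3 = major second; F#3→A#3 = major third.
The largest is F#3 to A#3, a major third (4 semitones).

M3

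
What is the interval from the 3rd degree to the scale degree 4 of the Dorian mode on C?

major second

Spelling the Dorian mode on C: C D Eb F G A Bb.
3rd degree = Eb; 4th degree = F.
Counting 2 letters and 2 half steps from Eb gives a major second.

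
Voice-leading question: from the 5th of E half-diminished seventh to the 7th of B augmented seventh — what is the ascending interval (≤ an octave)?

major seventh

E half-diminished seventh has Bb as its 5th, and B augmented seventh has A as its 7th.
Counting 7 letters and 11 half steps from Bb gives a major seventh.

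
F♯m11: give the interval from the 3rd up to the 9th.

major seventh

Spelling the chord: F♯–A–C♯–E–G♯–B.
3rd = A; 9th = G♯.
From A to G♯ is 11 semitones, exactly the major seventh.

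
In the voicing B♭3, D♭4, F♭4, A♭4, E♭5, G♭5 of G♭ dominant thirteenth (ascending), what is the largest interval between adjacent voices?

P5

Adjacent intervals: B♭3→D♭4 = minor third; D♭4→F♭4 = minor third; F♭4→A♭4 = major third; A♭4→E♭5 = perfect fifth; E♭5→G♭5 = minor third.
The largest is A♭4 to E♭5, a perfect fifth (7 semitones).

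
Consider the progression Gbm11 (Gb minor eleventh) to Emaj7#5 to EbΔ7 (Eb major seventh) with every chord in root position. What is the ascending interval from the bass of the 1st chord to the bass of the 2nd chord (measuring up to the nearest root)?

A6

The roots are Gb and E.
6 letter names make it a sixth; at 10 semitones (a half step wider than major) the quality is augmented.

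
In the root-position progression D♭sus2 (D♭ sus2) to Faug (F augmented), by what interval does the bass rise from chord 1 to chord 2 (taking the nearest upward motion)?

The roots are D♭ and F.
D♭ up to F spans 3 letter names and 4 semitones — a major third.

major third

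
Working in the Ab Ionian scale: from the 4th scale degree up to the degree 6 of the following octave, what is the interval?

major tenth

The scale runs Ab Bb C Db Eb F G.
That puts Db below F.
From Db to F is 16 semitones, exactly the major tenth.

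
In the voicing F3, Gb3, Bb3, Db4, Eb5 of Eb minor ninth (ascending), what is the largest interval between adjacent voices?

major ninth

Adjacent intervals: F3→Gb3 = minor second; Gb3→Bb3 = major third; Bb3→Db4 = minor third; Db4→Eb5 = major ninth.
The largest is Db4 to Eb5, a major ninth (14 semitones).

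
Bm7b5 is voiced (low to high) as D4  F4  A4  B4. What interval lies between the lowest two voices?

Those voices are D4 and F4.
3 letter names make it a third; at 3 semitones (a half step narrower than major) the quality is minor.

m3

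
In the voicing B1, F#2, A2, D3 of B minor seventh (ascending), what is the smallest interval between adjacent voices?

Adjacent intervals: B1→F#2 = perfect fifth; F#2→A2 = minor third; A2→D3 = perfect fourth.
The smallest is F#2 to A2, a minor third (3 semitones).

minor third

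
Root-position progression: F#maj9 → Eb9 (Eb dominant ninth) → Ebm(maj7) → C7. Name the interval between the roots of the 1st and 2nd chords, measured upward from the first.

The roots are F# and Eb.
F# up to Eb is 9 semitones, a whole step narrower than a major seventh, so the interval is diminished.

diminished 7th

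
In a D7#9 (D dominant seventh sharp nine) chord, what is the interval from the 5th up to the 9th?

augmented 5th

D7#9 (D dominant seventh sharp nine): D F# A C E#.
5th = A; 9th = E#.
From A to E#: 8 semitones over a fifth = augmented.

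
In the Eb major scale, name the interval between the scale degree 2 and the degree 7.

The scale runs Eb F G Ab Bb C D.
The scale degree 2 is F and the scale degree 7 is D.
F up to D spans 6 letter names and 9 semitones — a major sixth.

M6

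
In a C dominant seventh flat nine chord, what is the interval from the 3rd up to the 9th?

The chord tones of C7b9 are C-E-G-Bb-Db.
That puts E below Db.
E up to Db is 9 semitones, a whole step narrower than a major seventh, so the interval is diminished.

diminished seventh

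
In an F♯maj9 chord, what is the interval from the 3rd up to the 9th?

Spelling the chord: F♯, A♯, C♯, E♯, G♯.
The 3rd is A♯ and the 9th is G♯.
7 letter names make it a seventh; at 10 semitones (a half step narrower than major) the quality is minor.

m7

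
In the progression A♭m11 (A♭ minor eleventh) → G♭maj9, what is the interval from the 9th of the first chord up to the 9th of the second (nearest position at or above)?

minor 7th

The 9th of A♭m11 (A♭ minor eleventh) is B♭; the 9th of G♭maj9 is A♭.
B♭ up to A♭ is 10 semitones, a half step narrower than a major seventh, so the interval is minor.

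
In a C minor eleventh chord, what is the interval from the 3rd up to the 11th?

major ninth

Cm11: C–E♭–G–B♭–D–F.
The 3rd is E♭ and the 11th is F.
From E♭ to F is 14 semitones, exactly the major ninth.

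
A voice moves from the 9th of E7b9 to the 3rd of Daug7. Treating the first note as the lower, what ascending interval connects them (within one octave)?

augmented 1st

The 9th of E7b9 is F; the 3rd of Daug7 is F♯.
1 letter names make it a unison; at 1 semitone (a half step wider than perfect) the quality is augmented.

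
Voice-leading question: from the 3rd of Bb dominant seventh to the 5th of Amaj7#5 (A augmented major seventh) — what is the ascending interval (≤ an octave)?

augmented second

The 3rd of Bb dominant seventh is D; the 5th of Amaj7#5 (A augmented major seventh) is E#.
D up to E# is 3 semitones, a half step wider than a major second, so the interval is augmented.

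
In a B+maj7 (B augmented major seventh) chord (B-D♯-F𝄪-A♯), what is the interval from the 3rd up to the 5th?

major third

That puts D♯ below F𝄪.
Counting 3 letters and 4 half steps from D♯ gives a major third.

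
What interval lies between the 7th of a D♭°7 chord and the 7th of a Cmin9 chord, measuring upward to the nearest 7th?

The 7th of D♭°7 is C𝄫; the 7th of Cmin9 is B♭.
From C𝄫 to B♭: 12 semitones over a seventh = augmented.

A7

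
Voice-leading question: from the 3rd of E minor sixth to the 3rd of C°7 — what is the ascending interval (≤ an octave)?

The 3rd of E minor sixth is G; the 3rd of C°7 is Eb.
G up to Eb is 8 semitones, a half step narrower than a major sixth, so the interval is minor.

minor sixth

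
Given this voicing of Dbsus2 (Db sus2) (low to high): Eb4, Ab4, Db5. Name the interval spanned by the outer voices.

minor seventh

The outer voices are Eb4 and Db5.
Eb up to Db is 10 semitones, a half step narrower than a major seventh, so the interval is minor.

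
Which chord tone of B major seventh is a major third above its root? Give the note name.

D#

Bmaj7: B, D#, F#, A#.
The root is B. A major third above B is D#.
D# is the chord's 3rd.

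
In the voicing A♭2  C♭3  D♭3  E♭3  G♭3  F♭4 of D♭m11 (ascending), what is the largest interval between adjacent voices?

minor 7th

Adjacent intervals: A♭2→C♭3 = minor third; C♭3→D♭3 = major second; D♭3→E♭3 = major second; E♭3→G♭3 = minor third; G♭3→F♭4 = minor seventh.
The largest is G♭3 to F♭4, a minor seventh (10 semitones).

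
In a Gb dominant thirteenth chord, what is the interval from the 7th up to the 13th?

The chord tones of Gb13 are Gb–Bb–Db–Fb–Ab–Eb.
The 7th is Fb and the 13th is Eb.
Counting 7 letters and 11 half steps from Fb gives a major seventh.

major seventh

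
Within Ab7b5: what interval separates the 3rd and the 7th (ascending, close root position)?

d5

Ab dominant seventh flat five: Ab C Ebb Gb.
The 3rd is C and the 7th is Gb.
From C to Gb: 6 semitones over a fifth = diminished.
This 3–7 tritone is the characteristic tension at the heart of the dominant sound.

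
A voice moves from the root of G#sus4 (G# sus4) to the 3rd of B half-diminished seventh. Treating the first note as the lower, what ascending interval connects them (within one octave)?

diminished fifth

G#sus4 (G# sus4) has G# as its root, and B half-diminished seventh has D as its 3rd.
5 letter names make it a fifth; at 6 semitones (a half step narrower than perfect) the quality is diminished.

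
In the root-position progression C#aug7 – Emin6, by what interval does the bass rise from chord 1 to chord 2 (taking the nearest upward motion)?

minor third

The roots are C# and E.
C# up to E is 3 semitones, a half step narrower than a major third, so the interval is minor.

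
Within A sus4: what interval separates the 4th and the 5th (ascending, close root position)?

major second

Asus4 (A sus4) is spelled A–D–E.
That puts D below E.
Counting 2 letters and 2 half steps from D gives a major second.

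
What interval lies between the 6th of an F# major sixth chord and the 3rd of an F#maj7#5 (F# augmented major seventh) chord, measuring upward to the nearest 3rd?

perfect fifth

The 6th of F# major sixth is D#; the 3rd of F#maj7#5 (F# augmented major seventh) is A#.
Counting 5 letters and 7 half steps from D# gives a perfect fifth.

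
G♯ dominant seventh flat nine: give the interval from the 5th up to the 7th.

minor 3rd

The chord tones of G♯7b9 (G♯ dominant seventh flat nine) are G♯ B♯ D♯ F♯ A.
So we need the interval from D♯ up to F♯.
3 letter names make it a third; at 3 semitones (a half step narrower than major) the quality is minor.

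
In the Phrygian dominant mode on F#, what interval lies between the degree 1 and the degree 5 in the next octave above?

perfect twelfth

Spelling the Phrygian dominant mode on F#: F# G A# B C# D E.
The degree 1 is F# and the 5th degree (up an octave) is C#.
From F# to C# is 19 semitones, exactly the perfect twelfth.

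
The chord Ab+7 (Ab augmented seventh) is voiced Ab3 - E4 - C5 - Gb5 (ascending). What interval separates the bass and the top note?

The outer voices are Ab3 and Gb5.
Ab up to Gb is 22 semitones, a half step narrower than a major fourteenth, so the interval is minor.

minor fourteenth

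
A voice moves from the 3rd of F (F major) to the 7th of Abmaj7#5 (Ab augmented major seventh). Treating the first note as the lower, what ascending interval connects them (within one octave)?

The 3rd of F (F major) is A; the 7th of Abmaj7#5 (Ab augmented major seventh) is G.
A up to G is 10 semitones, a half step narrower than a major seventh, so the interval is minor.

minor seventh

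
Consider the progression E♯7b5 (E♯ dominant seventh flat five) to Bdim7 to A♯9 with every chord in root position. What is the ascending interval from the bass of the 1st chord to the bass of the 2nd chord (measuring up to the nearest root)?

diminished 5th

The roots are E♯ and B.
E♯ up to B is 6 semitones, a half step narrower than a perfect fifth, so the interval is diminished.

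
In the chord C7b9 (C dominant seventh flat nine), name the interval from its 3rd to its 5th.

m3

C dominant seventh flat nine: C–E–G–Bb–Db.
So we need the interval from E up to G.
E up to G is 3 semitones, a half step narrower than a major third, so the interval is minor.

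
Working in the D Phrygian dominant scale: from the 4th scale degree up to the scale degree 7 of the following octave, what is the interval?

perfect 11th

D phrygian dominant: D Eb F# G A Bb C.
The 4th scale degree is G and the 7th scale degree (up an octave) is C.
Counting 11 letters and 17 half steps from G gives a perfect eleventh.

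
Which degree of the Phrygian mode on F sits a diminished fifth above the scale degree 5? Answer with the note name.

The scale is F G♭ A♭ B♭ C D♭ E♭.
The scale degree 5 is C; a diminished fifth above that is G♭ — scale degree 2.

Gb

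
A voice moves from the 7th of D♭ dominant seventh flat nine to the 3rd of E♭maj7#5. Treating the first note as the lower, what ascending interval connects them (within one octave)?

augmented fifth

The 7th of D♭ dominant seventh flat nine is C♭; the 3rd of E♭maj7#5 is G.
C♭ up to G is 8 semitones, a half step wider than a perfect fifth, so the interval is augmented.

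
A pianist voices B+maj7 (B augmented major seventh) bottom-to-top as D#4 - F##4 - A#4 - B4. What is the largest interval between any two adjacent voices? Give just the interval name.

Adjacent intervals: D#4→F##4 = major third; F##4→A#4 = minor third; A#4→B4 = minor second.
The largest is D#4 to F##4, a major third (4 semitones).

major third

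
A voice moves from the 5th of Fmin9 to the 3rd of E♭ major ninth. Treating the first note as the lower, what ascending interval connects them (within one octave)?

The 5th of Fmin9 is C; the 3rd of E♭ major ninth is G.
C up to G spans 5 letter names and 7 semitones — a perfect fifth.

P5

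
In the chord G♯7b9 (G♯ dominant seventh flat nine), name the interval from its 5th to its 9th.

d5

The chord tones of G♯7b9 are G♯–B♯–D♯–F♯–A.
So we need the interval from D♯ up to A.
5 letter names make it a fifth; at 6 semitones (a half step narrower than perfect) the quality is diminished.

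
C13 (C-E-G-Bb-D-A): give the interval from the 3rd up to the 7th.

diminished 5th

So we need the interval from E up to Bb.
E up to Bb is 6 semitones, a half step narrower than a perfect fifth, so the interval is diminished.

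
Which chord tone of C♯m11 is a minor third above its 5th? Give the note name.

B

The chord tones of C♯m11 are C♯-E-G♯-B-D♯-F♯.
The 5th is G♯. A minor third above G♯ is B.
B is the chord's 7th.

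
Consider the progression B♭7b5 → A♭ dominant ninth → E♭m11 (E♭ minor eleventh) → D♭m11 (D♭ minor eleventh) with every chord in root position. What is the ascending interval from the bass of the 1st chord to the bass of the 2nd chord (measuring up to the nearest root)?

minor seventh

The roots are B♭ and A♭.
7 letter names make it a seventh; at 10 semitones (a half step narrower than major) the quality is minor.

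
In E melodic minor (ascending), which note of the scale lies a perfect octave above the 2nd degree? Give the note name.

F#

The scale is E F# G A B C# D#.
The 2nd degree is F#; a perfect octave above that is F# — scale degree 2.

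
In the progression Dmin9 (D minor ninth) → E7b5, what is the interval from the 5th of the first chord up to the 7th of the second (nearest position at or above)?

Dmin9 (D minor ninth) has A as its 5th, and E7b5 has D as its 7th.
From A to D is 5 semitones, exactly the perfect fourth.

perfect 4th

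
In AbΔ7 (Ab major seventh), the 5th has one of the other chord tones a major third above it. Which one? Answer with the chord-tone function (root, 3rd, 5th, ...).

The chord tones of AbM7 are Ab, C, Eb, G.
The 5th is Eb. A major third above Eb is G.
G is the chord's 7th.

7th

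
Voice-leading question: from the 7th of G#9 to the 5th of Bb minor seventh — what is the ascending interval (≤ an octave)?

G#9 has F# as its 7th, and Bb minor seventh has F as its 5th.
F# up to F is 11 semitones, a half step narrower than a perfect octave, so the interval is diminished.

diminished octave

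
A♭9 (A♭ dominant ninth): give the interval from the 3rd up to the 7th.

diminished 5th

The chord tones of A♭9 (A♭ dominant ninth) are A♭–C–E♭–G♭–B♭.
So we need the interval from C up to G♭.
5 letter names make it a fifth; at 6 semitones (a half step narrower than perfect) the quality is diminished.
That tritone between 3rd and 7th is what gives the dominant seventh its pull toward resolution.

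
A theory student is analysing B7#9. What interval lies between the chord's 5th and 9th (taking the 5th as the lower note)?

Spelling the chord: B–D#–F#–A–C##.
So we need the interval from F# up to C##.
F# up to C## is 8 semitones, a half step wider than a perfect fifth, so the interval is augmented.

augmented fifth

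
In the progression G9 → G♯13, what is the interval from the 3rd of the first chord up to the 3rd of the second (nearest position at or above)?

G9 has B as its 3rd, and G♯13 has B♯ as its 3rd.
1 letter names make it a unison; at 1 semitone (a half step wider than perfect) the quality is augmented.

A1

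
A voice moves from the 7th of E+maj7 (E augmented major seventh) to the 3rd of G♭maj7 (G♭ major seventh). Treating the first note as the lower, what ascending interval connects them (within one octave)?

The 7th of E+maj7 (E augmented major seventh) is D♯; the 3rd of G♭maj7 (G♭ major seventh) is B♭.
From D♯ to B♭: 7 semitones over a sixth = diminished.

d6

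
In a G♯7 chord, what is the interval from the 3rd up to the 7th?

diminished 5th

G♯7 (G♯ dominant seventh): G♯, B♯, D♯, F♯.
So we need the interval from B♯ up to F♯.
B♯ up to F♯ is 6 semitones, a half step narrower than a perfect fifth, so the interval is diminished.
This 3–7 tritone is the characteristic tension at the heart of the dominant sound.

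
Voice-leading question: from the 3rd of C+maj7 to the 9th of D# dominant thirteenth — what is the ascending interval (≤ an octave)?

augmented unison

The 3rd of C+maj7 is E; the 9th of D# dominant thirteenth is E#.
From E to E#: 1 semitone over a unison = augmented.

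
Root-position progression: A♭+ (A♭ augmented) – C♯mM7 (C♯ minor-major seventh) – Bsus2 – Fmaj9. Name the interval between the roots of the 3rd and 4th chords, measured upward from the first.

The roots are B and F.
5 letter names make it a fifth; at 6 semitones (a half step narrower than perfect) the quality is diminished.

diminished fifth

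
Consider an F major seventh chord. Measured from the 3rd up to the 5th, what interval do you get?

The chord tones of FΔ7 are F A C E.
The 3rd is A and the 5th is C.
A up to C is 3 semitones, a half step narrower than a major third, so the interval is minor.

minor third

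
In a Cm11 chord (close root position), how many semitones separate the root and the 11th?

C minor eleventh is spelled C E♭ G B♭ D F.
C to F is a perfect eleventh: 17 semitones.

17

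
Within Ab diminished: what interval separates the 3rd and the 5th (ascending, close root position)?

Abdim (Ab diminished) is spelled Ab, Cb, Ebb.
That puts Cb below Ebb.
3 letter names make it a third; at 3 semitones (a half step narrower than major) the quality is minor.

minor 3rd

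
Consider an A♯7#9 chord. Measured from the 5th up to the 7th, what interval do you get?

minor 3rd

Spelling the chord: A♯, C𝄪, E♯, G♯, B𝄪.
5th = E♯; 7th = G♯.
E♯ up to G♯ is 3 semitones, a half step narrower than a major third, so the interval is minor.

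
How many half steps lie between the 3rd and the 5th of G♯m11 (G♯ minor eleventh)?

Spelling the chord: G♯ B D♯ F♯ A♯ C♯.
B to D♯ is a major third: 4 semitones.

4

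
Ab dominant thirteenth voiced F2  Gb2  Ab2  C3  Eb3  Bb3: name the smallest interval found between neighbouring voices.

minor second

Adjacent intervals: F2→Gb2 = minor second; Gb2→Ab2 = major second; Ab2→C3 = major third; C3→Eb3 = minor third; Eb3→Bb3 = perfect fifth.
The smallest is F2 to Gb2, a minor second (1 semitone).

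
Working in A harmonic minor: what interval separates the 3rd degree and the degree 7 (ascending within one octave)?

A harmonic minor: A B C D E F G#.
The 3rd degree is C and the 7th degree is G#.
From C to G#: 8 semitones over a fifth = augmented.

augmented fifth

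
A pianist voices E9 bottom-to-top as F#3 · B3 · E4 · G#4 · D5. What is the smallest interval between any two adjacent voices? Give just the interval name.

M3

Adjacent intervals: F#3→B3 = perfect fourth; B3→E4 = perfect fourth; E4→G#4 = major third; G#4→D5 = diminished fifth.
The smallest is E4 to G#4, a major third (4 semitones).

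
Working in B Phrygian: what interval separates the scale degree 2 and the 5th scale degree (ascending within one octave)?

B phrygian: B C D E F# G A.
So we need the interval from C up to F#.
From C to F#: 6 semitones over a fourth = augmented.

augmented 4th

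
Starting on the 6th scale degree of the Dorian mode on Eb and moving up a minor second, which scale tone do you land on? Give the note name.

The scale is Eb F Gb Ab Bb C Db.
The 6th scale degree is C; a minor second above that is Db — scale degree 7.

Db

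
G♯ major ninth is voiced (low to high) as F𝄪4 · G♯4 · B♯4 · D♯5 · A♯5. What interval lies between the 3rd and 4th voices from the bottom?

Those voices are B♯4 and D♯5.
3 letter names make it a third; at 3 semitones (a half step narrower than major) the quality is minor.

m3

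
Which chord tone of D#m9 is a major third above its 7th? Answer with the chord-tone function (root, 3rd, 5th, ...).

The chord tones of D#min9 are D# F# A# C# E#.
The 7th is C#. A major third above C# is E#.
E# is the chord's 9th.

9th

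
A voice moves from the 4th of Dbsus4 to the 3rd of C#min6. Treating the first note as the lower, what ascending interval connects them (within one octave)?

A6

The 4th of Dbsus4 is Gb; the 3rd of C#min6 is E.
6 letter names make it a sixth; at 10 semitones (a half step wider than major) the quality is augmented.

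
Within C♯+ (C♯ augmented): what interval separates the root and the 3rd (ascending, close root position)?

major third

C♯ augmented is spelled C♯–E♯–G𝄪.
Root = C♯; 3rd = E♯.
From C♯ to E♯ is 4 semitones, exactly the major third.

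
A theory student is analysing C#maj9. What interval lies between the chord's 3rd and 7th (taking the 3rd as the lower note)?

C#maj9 (C# major ninth) is spelled C#-E#-G#-B#-D#.
That puts E# below B#.
E# up to B# spans 5 letter names and 7 semitones — a perfect fifth.

P5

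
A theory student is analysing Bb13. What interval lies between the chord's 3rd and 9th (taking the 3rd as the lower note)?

minor 7th

The chord tones of Bb13 are Bb-D-F-Ab-C-G.
That puts D below C.
7 letter names make it a seventh; at 10 semitones (a half step narrower than major) the quality is minor.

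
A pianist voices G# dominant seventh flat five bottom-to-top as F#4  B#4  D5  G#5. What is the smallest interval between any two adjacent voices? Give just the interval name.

diminished 3rd

Adjacent intervals: F#4→B#4 = augmented fourth; B#4→D5 = diminished third; D5→G#5 = augmented fourth.
The smallest is B#4 to D5, a diminished third (2 semitones).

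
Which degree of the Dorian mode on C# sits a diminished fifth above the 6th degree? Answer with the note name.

The scale is C# D# E F# G# A# B.
The 6th degree is A#; a diminished fifth above that is E — scale degree 3.

E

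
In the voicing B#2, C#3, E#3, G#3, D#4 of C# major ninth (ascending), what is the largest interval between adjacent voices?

Adjacent intervals: B#2→C#3 = minor second; C#3→E#3 = major third; E#3→G#3 = minor third; G#3→D#4 = perfect fifth.
The largest is G#3 to D#4, a perfect fifth (7 semitones).

perfect 5th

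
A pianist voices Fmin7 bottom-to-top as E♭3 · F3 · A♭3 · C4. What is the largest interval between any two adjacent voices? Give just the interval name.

M3

Adjacent intervals: E♭3→F3 = major second; F3→A♭3 = minor third; A♭3→C4 = major third.
The largest is A♭3 to C4, a major third (4 semitones).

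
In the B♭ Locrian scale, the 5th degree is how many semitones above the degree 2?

The scale is B♭ C♭ D♭ E♭ F♭ G♭ A♭.
C♭ up to F♭ is a perfect fourth — 5 semitones.

5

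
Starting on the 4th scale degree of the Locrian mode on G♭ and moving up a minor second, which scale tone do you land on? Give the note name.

Dbb

The scale is G♭ A𝄫 B𝄫 C♭ D𝄫 E𝄫 F♭.
The 4th scale degree is C♭; a minor second above that is D𝄫 — scale degree 5.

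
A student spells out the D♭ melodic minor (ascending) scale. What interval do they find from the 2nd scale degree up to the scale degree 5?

The scale runs D♭ E♭ F♭ G♭ A♭ B♭ C.
That puts E♭ below A♭.
Counting 4 letters and 5 half steps from E♭ gives a perfect fourth.

perfect fourth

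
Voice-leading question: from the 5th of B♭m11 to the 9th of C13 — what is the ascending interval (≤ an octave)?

major 6th

The 5th of B♭m11 is F; the 9th of C13 is D.
From F to D is 9 semitones, exactly the major sixth.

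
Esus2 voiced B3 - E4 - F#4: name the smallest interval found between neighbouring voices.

major 2nd

Adjacent intervals: B3→E4 = perfect fourth; E4→F#4 = major second.
The smallest is E4 to F#4, a major second (2 semitones).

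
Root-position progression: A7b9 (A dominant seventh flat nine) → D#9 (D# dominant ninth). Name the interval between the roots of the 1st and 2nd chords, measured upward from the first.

The roots are A and D#.
From A to D#: 6 semitones over a fourth = augmented.

augmented fourth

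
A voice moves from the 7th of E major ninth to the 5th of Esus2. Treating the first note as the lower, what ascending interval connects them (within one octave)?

E major ninth has D# as its 7th, and Esus2 has B as its 5th.
D# up to B is 8 semitones, a half step narrower than a major sixth, so the interval is minor.

m6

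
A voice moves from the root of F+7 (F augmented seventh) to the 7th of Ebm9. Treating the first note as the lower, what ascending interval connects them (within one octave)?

minor 6th

The root of F+7 (F augmented seventh) is F; the 7th of Ebm9 is Db.
F up to Db is 8 semitones, a half step narrower than a major sixth, so the interval is minor.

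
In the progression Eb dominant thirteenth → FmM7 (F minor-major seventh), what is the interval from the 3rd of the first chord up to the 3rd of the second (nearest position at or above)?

m2

The 3rd of Eb dominant thirteenth is G; the 3rd of FmM7 (F minor-major seventh) is Ab.
G up to Ab is 1 semitone, a half step narrower than a major second, so the interval is minor.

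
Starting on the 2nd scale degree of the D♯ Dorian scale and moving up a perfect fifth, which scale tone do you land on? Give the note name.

The scale is D♯ E♯ F♯ G♯ A♯ B♯ C♯.
The 2nd scale degree is E♯; a perfect fifth above that is B♯ — scale degree 6.

B#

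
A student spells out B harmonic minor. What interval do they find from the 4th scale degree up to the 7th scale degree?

augmented fourth

B harmonic minor: B C# D E F# G A#.
So we need the interval from E up to A#.
From E to A#: 6 semitones over a fourth = augmented.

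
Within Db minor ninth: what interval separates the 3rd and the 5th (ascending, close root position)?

Spelling the chord: Db–Fb–Ab–Cb–Eb.
3rd = Fb; 5th = Ab.
Counting 3 letters and 4 half steps from Fb gives a major third.

major 3rd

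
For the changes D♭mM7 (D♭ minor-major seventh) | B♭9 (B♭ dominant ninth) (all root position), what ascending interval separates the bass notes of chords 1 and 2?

The roots are D♭ and B♭.
Counting 6 letters and 9 half steps from D♭ gives a major sixth.

M6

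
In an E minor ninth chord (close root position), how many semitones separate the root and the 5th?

The chord tones of Emin9 are E–G–B–D–F#.
E to B is a perfect fifth: 7 semitones.

7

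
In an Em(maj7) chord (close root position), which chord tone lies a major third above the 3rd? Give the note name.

B

Spelling the chord: E G B D#.
The 3rd is G. A major third above G is B.
B is the chord's 5th.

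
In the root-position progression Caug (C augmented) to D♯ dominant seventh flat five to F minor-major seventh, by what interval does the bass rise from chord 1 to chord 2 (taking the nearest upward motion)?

The roots are C and D♯.
2 letter names make it a second; at 3 semitones (a half step wider than major) the quality is augmented.

augmented second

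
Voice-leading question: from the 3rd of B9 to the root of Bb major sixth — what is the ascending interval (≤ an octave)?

B9 has D# as its 3rd, and Bb major sixth has Bb as its root.
From D# to Bb: 7 semitones over a sixth = diminished.

d6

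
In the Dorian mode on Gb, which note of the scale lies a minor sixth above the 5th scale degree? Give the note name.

Bbb

The scale is Gb Ab Bbb Cb Db Eb Fb.
The 5th scale degree is Db; a minor sixth above that is Bbb — scale degree 3.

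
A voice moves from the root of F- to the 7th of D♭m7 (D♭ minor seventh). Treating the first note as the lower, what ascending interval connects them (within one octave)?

diminished fifth

F- has F as its root, and D♭m7 (D♭ minor seventh) has C♭ as its 7th.
From F to C♭: 6 semitones over a fifth = diminished.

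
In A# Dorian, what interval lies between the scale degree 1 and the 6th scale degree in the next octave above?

The scale runs A# B# C# D# E# F## G#.
Scale degree 1 = A#; degree 6 (up an octave) = F##.
Counting 13 letters and 21 half steps from A# gives a major thirteenth.

M13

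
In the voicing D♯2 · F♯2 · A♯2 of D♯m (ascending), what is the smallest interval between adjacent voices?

minor third

Adjacent intervals: D♯2→F♯2 = minor third; F♯2→A♯2 = major third.
The smallest is D♯2 to F♯2, a minor third (3 semitones).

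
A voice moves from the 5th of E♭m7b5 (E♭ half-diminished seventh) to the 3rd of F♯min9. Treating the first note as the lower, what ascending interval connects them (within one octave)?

augmented seventh

E♭m7b5 (E♭ half-diminished seventh) has B𝄫 as its 5th, and F♯min9 has A as its 3rd.
From B𝄫 to A: 12 semitones over a seventh = augmented.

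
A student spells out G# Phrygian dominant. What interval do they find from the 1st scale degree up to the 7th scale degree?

Spelling G# Phrygian dominant: G# A B# C# D# E F#.
1st scale degree = G#; 7th scale degree = F#.
G# up to F# is 10 semitones, a half step narrower than a major seventh, so the interval is minor.

minor seventh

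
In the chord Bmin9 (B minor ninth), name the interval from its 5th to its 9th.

The chord tones of Bm9 are B D F# A C#.
The 5th is F# and the 9th is C#.
Counting 5 letters and 7 half steps from F# gives a perfect fifth.

perfect fifth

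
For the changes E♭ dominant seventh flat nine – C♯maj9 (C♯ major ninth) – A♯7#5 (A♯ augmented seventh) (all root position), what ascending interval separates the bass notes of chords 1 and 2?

The roots are E♭ and C♯.
From E♭ to C♯: 10 semitones over a sixth = augmented.

augmented sixth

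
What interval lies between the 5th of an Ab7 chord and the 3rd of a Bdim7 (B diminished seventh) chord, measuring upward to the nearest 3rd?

The 5th of Ab7 is Eb; the 3rd of Bdim7 (B diminished seventh) is D.
Counting 7 letters and 11 half steps from Eb gives a major seventh.

major seventh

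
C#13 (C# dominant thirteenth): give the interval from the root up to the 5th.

perfect 5th

C#13 (C# dominant thirteenth): C#, E#, G#, B, D#, A#.
That puts C# below G#.
From C# to G# is 7 semitones, exactly the perfect fifth.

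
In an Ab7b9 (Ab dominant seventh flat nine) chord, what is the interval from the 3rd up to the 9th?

Ab7b9 is spelled Ab–C–Eb–Gb–Bbb.
3rd = C; 9th = Bbb.
C up to Bbb is 9 semitones, a whole step narrower than a major seventh, so the interval is diminished.

diminished seventh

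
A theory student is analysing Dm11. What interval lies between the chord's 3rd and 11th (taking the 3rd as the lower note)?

The chord tones of Dm11 are D-F-A-C-E-G.
The 3rd is F and the 11th is G.
From F to G is 14 semitones, exactly the major ninth.

major 9th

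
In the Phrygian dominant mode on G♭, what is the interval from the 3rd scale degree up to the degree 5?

G♭ phrygian dominant: G♭ A𝄫 B♭ C♭ D♭ E𝄫 F♭.
That puts B♭ below D♭.
From B♭ to D♭: 3 semitones over a third = minor.

minor 3rd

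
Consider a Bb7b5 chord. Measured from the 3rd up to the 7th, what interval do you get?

Bb dominant seventh flat five: Bb-D-Fb-Ab.
The 3rd is D and the 7th is Ab.
From D to Ab: 6 semitones over a fifth = diminished.

diminished fifth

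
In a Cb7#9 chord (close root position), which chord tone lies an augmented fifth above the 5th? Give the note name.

Cb7#9 (Cb dominant seventh sharp nine): Cb–Eb–Gb–Bbb–D.
The 5th is Gb. An augmented fifth above Gb is D.
D is the chord's 9th.

D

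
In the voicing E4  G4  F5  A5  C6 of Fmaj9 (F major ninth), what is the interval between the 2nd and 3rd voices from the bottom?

Those voices are G4 and F5.
From G to F: 10 semitones over a seventh = minor.

minor seventh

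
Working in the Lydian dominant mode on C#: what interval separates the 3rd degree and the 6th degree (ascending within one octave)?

Spelling the Lydian dominant mode on C#: C# D# E# F## G# A# B.
The 3rd degree is E# and the 6th scale degree is A#.
E# up to A# spans 4 letter names and 5 semitones — a perfect fourth.

perfect fourth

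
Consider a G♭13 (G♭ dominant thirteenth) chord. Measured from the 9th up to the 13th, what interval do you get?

P5

G♭13 (G♭ dominant thirteenth): G♭, B♭, D♭, F♭, A♭, E♭.
9th = A♭; 13th = E♭.
A♭ up to E♭ spans 5 letter names and 7 semitones — a perfect fifth.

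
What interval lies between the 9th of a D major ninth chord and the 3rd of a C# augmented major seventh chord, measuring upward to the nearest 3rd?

D major ninth has E as its 9th, and C# augmented major seventh has E# as its 3rd.
From E to E#: 1 semitone over a unison = augmented.

augmented unison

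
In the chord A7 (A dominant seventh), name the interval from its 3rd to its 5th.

m3

Spelling the chord: A C# E G.
3rd = C#; 5th = E.
C# up to E is 3 semitones, a half step narrower than a major third, so the interval is minor.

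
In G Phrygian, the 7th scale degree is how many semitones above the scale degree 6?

The scale is G Ab Bb C D Eb F.
Eb up to F is a major second — 2 semitones.

2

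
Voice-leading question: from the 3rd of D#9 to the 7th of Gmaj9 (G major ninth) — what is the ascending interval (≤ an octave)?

diminished 8th

D#9 has F## as its 3rd, and Gmaj9 (G major ninth) has F# as its 7th.
8 letter names make it an octave; at 11 semitones (a half step narrower than perfect) the quality is diminished.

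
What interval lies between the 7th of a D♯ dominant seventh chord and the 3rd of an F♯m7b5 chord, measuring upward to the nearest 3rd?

The 7th of D♯ dominant seventh is C♯; the 3rd of F♯m7b5 is A.
From C♯ to A: 8 semitones over a sixth = minor.

minor sixth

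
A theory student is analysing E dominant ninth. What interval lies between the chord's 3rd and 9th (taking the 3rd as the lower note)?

minor seventh

E9 (E dominant ninth) is spelled E, G♯, B, D, F♯.
The 3rd is G♯ and the 9th is F♯.
From G♯ to F♯: 10 semitones over a seventh = minor.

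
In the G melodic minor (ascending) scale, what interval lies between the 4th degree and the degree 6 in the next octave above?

G melodic minor: G A B♭ C D E F♯.
The 4th degree is C and the 6th degree (up an octave) is E.
C up to E spans 10 letter names and 16 semitones — a major tenth.

major tenth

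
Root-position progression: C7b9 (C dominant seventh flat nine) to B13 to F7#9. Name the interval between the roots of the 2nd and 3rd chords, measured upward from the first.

diminished fifth

The roots are B and F.
From B to F: 6 semitones over a fifth = diminished.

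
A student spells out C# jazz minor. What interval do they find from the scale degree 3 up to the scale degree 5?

C# melodic minor: C# D# E F# G# A# B#.
The scale degree 3 is E and the degree 5 is G#.
E up to G# spans 3 letter names and 4 semitones — a major third.

major 3rd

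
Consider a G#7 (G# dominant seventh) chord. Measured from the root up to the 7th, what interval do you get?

minor seventh

Spelling the chord: G# B# D# F#.
So we need the interval from G# up to F#.
From G# to F#: 10 semitones over a seventh = minor.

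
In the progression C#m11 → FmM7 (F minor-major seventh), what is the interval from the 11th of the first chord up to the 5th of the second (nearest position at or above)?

diminished fifth

The 11th of C#m11 is F#; the 5th of FmM7 (F minor-major seventh) is C.
5 letter names make it a fifth; at 6 semitones (a half step narrower than perfect) the quality is diminished.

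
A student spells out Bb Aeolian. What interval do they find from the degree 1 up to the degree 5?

Spelling Bb Aeolian: Bb C Db Eb F Gb Ab.
That puts Bb below F.
From Bb to F is 7 semitones, exactly the perfect fifth.

perfect fifth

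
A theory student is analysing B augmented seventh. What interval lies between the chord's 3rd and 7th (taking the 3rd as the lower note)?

Baug7 is spelled B, D♯, F𝄪, A.
The 3rd is D♯ and the 7th is A.
D♯ up to A is 6 semitones, a half step narrower than a perfect fifth, so the interval is diminished.

d5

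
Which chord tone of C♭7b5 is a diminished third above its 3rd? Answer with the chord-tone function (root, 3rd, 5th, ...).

C♭7b5 is spelled C♭-E♭-G𝄫-B𝄫.
The 3rd is E♭. A diminished third above E♭ is G𝄫.
G𝄫 is the chord's 5th.

5th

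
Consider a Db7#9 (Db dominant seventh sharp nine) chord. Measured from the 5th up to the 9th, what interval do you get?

The chord tones of Db dominant seventh sharp nine are Db–F–Ab–Cb–E.
That puts Ab below E.
Ab up to E is 8 semitones, a half step wider than a perfect fifth, so the interval is augmented.

augmented fifth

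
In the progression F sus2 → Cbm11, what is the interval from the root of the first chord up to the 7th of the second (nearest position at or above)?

diminished fourth

The root of F sus2 is F; the 7th of Cbm11 is Bbb.
F up to Bbb is 4 semitones, a half step narrower than a perfect fourth, so the interval is diminished.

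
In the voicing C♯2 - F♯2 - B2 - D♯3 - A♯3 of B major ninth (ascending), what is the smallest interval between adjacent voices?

major third

Adjacent intervals: C♯2→F♯2 = perfect fourth; F♯2→B2 = perfect fourth; B2→D♯3 = major third; D♯3→A♯3 = perfect fifth.
The smallest is B2 to D♯3, a major third (4 semitones).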